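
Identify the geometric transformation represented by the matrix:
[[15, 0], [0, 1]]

This matrix represents: non-uniform scaling by sx = 15, sy = 1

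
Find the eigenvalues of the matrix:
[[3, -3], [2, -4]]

Characteristic equation: det(A - λI) = 0
λ² - (trace)λ + (det) = 0
trace = 3 + -4 = -1, det = (3)(-4) - (-3)(2) = -6
λ² - (-1)λ + (-6) = 0
λ = (-1 ± √((-1)² - 4·(-6))) / 2 = (-1 ± √25) / 2
Solving: λ = -3, 2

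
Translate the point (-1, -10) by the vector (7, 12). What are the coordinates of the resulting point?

Translation by (7, 12) (homogeneous matrix [[1, 0, 7], [0, 1, 12], [0, 0, 1]]):
x' = -1 + 7 = 6
y' = -10 + 12 = 2
Result: (6, 2)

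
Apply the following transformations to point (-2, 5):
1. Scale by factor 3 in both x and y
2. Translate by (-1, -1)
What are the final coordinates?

Step 1: Scale (-2, 5) by 3 → (-6, 15)
Step 2: Translate by (-1, -1) → (-7, 14)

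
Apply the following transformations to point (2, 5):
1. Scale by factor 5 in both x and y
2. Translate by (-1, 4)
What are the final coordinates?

Step 1: Scale (2, 5) by 5 → (10, 25)
Step 2: Translate by (-1, 4) → (9, 29)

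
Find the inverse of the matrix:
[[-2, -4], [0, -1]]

For [[a,b],[c,d]], inverse = (1/det)·[[d,-b],[-c,a]]
det = (-2)(-1) - (-4)(0) = 2 - 0 = 2
Inverse = (1/2)·[[-1, 4], [0, -2]]
= [[-1/2, 2], [0, -1]]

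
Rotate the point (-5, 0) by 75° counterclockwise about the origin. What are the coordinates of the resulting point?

Rotation matrix for 75°: [[cos 75°, -sin 75°], [sin 75°, cos 75°]] ≈ [[0.258819, -0.965926], [0.965926, 0.258819]]
[[0.258819, -0.965926], [0.965926, 0.258819]] × [-5, 0]ᵀ ≈ [-1.2941, -4.8296]ᵀ
Result: (-1.2941, -4.8296)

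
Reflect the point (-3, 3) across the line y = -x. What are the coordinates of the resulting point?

Reflection across line y = -x: (-3, 3) → (-3, 3)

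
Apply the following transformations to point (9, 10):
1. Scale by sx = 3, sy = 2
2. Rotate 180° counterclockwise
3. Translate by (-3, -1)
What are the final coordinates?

Step 1: Scale → (27, 20)
Step 2: Rotate 180° → (-27, -20)
Step 3: Translate → (-30, -21)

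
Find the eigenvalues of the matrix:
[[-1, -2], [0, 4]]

Characteristic equation: det(A - λI) = 0
λ² - (trace)λ + (det) = 0
trace = -1 + 4 = 3, det = (-1)(4) - (-2)(0) = -4
λ² - (3)λ + (-4) = 0
λ = (3 ± √((3)² - 4·(-4))) / 2 = (3 ± √25) / 2
Solving: λ = -1, 4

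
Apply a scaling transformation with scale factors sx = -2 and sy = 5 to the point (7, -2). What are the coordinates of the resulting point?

Scaling matrix:
[[-2, 0], [0, 5]]
Result: (7 × -2, -2 × 5) = (-14, -10)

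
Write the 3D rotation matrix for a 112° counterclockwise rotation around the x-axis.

Rotation matrix for counterclockwise 112° around x-axis:
cos(112°) = -0.3746, sin(112°) = 0.9272
Result: [[1, 0, 0], [0, -0.3746, -0.9272], [0, 0.9272, -0.3746]]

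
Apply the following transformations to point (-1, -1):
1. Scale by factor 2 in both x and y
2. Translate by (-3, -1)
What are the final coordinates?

Step 1: Scale (-1, -1) by 2 → (-2, -2)
Step 2: Translate by (-3, -1) → (-5, -3)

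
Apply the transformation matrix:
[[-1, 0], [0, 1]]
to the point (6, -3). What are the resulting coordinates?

Matrix multiplication:
[[-1, 0], [0, 1]] × [6, -3]ᵀ
= [(-1)(6) + (0)(-3), (0)(6) + (1)(-3)]ᵀ
= [-6, -3]ᵀ
Result: (-6, -3)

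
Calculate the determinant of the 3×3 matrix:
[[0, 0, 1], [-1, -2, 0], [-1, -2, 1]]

Expansion along first row:
det = 0·det([[-2,0],[-2,1]]) - 0·det([[-1,0],[-1,1]]) + 1·det([[-1,-2],[-1,-2]])
    = 0·(-2·1 - 0·-2) - 0·(-1·1 - 0·-1) + 1·(-1·-2 - -2·-1)
    = 0·-2 - 0·-1 + 1·0
    = 0 + 0 + 0 = 0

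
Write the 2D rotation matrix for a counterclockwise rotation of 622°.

Rotation matrix formula: [[cos θ, -sin θ], [sin θ, cos θ]]
For θ = 622°:
cos(622°) = -0.1392
sin(622°) = -0.9903
Result: [[-0.1392, 0.9903], [-0.9903, -0.1392]]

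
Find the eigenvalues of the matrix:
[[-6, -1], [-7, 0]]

Characteristic equation: det(A - λI) = 0
λ² - (trace)λ + (det) = 0
trace = -6 + 0 = -6, det = (-6)(0) - (-1)(-7) = -7
λ² - (-6)λ + (-7) = 0
λ = (-6 ± √((-6)² - 4·(-7))) / 2 = (-6 ± √64) / 2
Solving: λ = -7, 1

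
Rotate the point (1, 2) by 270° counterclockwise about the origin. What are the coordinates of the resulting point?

Rotation matrix for 270°: [[cos 270°, -sin 270°], [sin 270°, cos 270°]] = [[0, 1], [-1, 0]]
[[0, 1], [-1, 0]] × [1, 2]ᵀ = [2, -1]ᵀ
Result: (2, -1)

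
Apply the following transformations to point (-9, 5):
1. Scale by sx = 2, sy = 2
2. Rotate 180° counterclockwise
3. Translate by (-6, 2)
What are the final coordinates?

Step 1: Scale → (-18, 10)
Step 2: Rotate 180° → (18, -10)
Step 3: Translate → (12, -8)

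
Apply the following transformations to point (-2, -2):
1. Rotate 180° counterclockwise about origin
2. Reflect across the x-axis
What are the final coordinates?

Step 1: Rotate 180° → (2, 2)
Step 2: Reflect across x-axis → (2, -2)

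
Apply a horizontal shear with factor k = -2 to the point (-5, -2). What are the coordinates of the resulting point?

Shear matrix for horizontal shear with factor k = -2:
[[1, -2], [0, 1]]
Result: (-5, -2) → (-1, -2)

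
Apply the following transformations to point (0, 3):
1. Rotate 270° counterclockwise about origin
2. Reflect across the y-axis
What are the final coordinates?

Step 1: Rotate 270° → (3, 0)
Step 2: Reflect across y-axis → (-3, 0)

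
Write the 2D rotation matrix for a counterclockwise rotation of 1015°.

Rotation matrix formula: [[cos θ, -sin θ], [sin θ, cos θ]]
For θ = 1015°:
cos(1015°) = 0.4226
sin(1015°) = -0.9063
Result: [[0.4226, 0.9063], [-0.9063, 0.4226]]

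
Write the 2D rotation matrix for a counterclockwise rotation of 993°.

Rotation matrix formula: [[cos θ, -sin θ], [sin θ, cos θ]]
For θ = 993°:
cos(993°) = 0.0523
sin(993°) = -0.9986
Result: [[0.0523, 0.9986], [-0.9986, 0.0523]]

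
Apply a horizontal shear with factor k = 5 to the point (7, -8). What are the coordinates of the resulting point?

Shear matrix for horizontal shear with factor k = 5:
[[1, 5], [0, 1]]
Result: (7, -8) → (-33, -8)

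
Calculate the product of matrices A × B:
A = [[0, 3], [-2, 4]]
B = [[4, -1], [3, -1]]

Matrix multiplication:
C[0][0] = 0×4 + 3×3 = 9
C[0][1] = 0×-1 + 3×-1 = -3
C[1][0] = -2×4 + 4×3 = 4
C[1][1] = -2×-1 + 4×-1 = -2
Result: [[9, -3], [4, -2]]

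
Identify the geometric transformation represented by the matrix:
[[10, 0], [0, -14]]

This matrix represents: non-uniform scaling by sx = 10, sy = -14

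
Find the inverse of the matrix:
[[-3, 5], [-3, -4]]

For [[a,b],[c,d]], inverse = (1/det)·[[d,-b],[-c,a]]
det = (-3)(-4) - (5)(-3) = 12 - -15 = 27
Inverse = (1/27)·[[-4, -5], [3, -3]]
= [[-4/27, -5/27], [1/9, -1/9]]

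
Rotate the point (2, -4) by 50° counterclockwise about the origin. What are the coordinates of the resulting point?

Rotation matrix for 50°: [[cos 50°, -sin 50°], [sin 50°, cos 50°]] ≈ [[0.642788, -0.766044], [0.766044, 0.642788]]
[[0.642788, -0.766044], [0.766044, 0.642788]] × [2, -4]ᵀ ≈ [4.3498, -1.0391]ᵀ
Result: (4.3498, -1.0391)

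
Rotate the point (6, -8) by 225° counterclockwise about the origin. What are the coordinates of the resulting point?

Rotation matrix for 225°: [[cos 225°, -sin 225°], [sin 225°, cos 225°]] ≈ [[-0.707107, 0.707107], [-0.707107, -0.707107]]
[[-0.707107, 0.707107], [-0.707107, -0.707107]] × [6, -8]ᵀ ≈ [-9.8995, 1.4142]ᵀ
Result: (-9.8995, 1.4142)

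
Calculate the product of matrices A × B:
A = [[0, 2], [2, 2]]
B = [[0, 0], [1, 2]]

Matrix multiplication:
C[0][0] = 0×0 + 2×1 = 2
C[0][1] = 0×0 + 2×2 = 4
C[1][0] = 2×0 + 2×1 = 2
C[1][1] = 2×0 + 2×2 = 4
Result: [[2, 4], [2, 4]]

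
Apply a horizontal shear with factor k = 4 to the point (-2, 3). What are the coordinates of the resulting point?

Shear matrix for horizontal shear with factor k = 4:
[[1, 4], [0, 1]]
Result: (-2, 3) → (10, 3)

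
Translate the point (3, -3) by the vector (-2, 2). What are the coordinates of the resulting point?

Translation by (-2, 2) (homogeneous matrix [[1, 0, -2], [0, 1, 2], [0, 0, 1]]):
x' = 3 + -2 = 1
y' = -3 + 2 = -1
Result: (1, -1)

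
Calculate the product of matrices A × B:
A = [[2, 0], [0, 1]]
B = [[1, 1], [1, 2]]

Matrix multiplication:
C[0][0] = 2×1 + 0×1 = 2
C[0][1] = 2×1 + 0×2 = 2
C[1][0] = 0×1 + 1×1 = 1
C[1][1] = 0×1 + 1×2 = 2
Result: [[2, 2], [1, 2]]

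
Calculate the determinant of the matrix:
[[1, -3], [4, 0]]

For a 2×2 matrix [[a, b], [c, d]], det = ad - bc
det = (1)(0) - (-3)(4) = 0 - -12 = 12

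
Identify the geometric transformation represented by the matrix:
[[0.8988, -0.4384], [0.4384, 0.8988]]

This matrix represents: rotation by 26° counterclockwise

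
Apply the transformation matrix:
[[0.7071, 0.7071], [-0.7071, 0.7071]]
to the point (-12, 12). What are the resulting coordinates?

Matrix multiplication:
[[0.7071, 0.7071], [-0.7071, 0.7071]] × [-12, 12]ᵀ
= [(0.7071)(-12) + (0.7071)(12), (-0.7071)(-12) + (0.7071)(12)]ᵀ
= [0, 16.9704]ᵀ
Result: (0, 16.9704)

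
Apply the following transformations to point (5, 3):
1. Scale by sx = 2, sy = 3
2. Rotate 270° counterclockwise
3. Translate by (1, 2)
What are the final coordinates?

Step 1: Scale → (10, 9)
Step 2: Rotate 270° → (9, -10)
Step 3: Translate → (10, -8)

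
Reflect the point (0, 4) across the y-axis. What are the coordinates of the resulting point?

Reflection across y-axis: (0, 4) → (0, 4)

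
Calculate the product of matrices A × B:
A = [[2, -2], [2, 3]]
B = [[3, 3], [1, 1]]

Matrix multiplication:
C[0][0] = 2×3 + -2×1 = 4
C[0][1] = 2×3 + -2×1 = 4
C[1][0] = 2×3 + 3×1 = 9
C[1][1] = 2×3 + 3×1 = 9
Result: [[4, 4], [9, 9]]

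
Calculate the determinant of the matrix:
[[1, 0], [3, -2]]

For a 2×2 matrix [[a, b], [c, d]], det = ad - bc
det = (1)(-2) - (0)(3) = -2 - 0 = -2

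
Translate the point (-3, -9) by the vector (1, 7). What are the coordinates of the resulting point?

Translation by (1, 7) (homogeneous matrix [[1, 0, 1], [0, 1, 7], [0, 0, 1]]):
x' = -3 + 1 = -2
y' = -9 + 7 = -2
Result: (-2, -2)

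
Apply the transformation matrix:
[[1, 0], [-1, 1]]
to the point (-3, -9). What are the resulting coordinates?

Matrix multiplication:
[[1, 0], [-1, 1]] × [-3, -9]ᵀ
= [(1)(-3) + (0)(-9), (-1)(-3) + (1)(-9)]ᵀ
= [-3, -6]ᵀ
Result: (-3, -6)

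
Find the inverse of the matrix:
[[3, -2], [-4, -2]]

For [[a,b],[c,d]], inverse = (1/det)·[[d,-b],[-c,a]]
det = (3)(-2) - (-2)(-4) = -6 - 8 = -14
Inverse = (1/-14)·[[-2, 2], [4, 3]]
= [[1/7, -1/7], [-2/7, -3/14]]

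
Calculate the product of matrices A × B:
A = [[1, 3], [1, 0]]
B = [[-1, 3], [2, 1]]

Matrix multiplication:
C[0][0] = 1×-1 + 3×2 = 5
C[0][1] = 1×3 + 3×1 = 6
C[1][0] = 1×-1 + 0×2 = -1
C[1][1] = 1×3 + 0×1 = 3
Result: [[5, 6], [-1, 3]]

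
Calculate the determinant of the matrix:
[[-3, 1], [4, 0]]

For a 2×2 matrix [[a, b], [c, d]], det = ad - bc
det = (-3)(0) - (1)(4) = 0 - 4 = -4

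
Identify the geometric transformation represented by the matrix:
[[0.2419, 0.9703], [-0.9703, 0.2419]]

This matrix represents: rotation by 284° counterclockwise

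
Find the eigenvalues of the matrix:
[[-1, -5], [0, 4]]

Characteristic equation: det(A - λI) = 0
λ² - (trace)λ + (det) = 0
trace = -1 + 4 = 3, det = (-1)(4) - (-5)(0) = -4
λ² - (3)λ + (-4) = 0
λ = (3 ± √((3)² - 4·(-4))) / 2 = (3 ± √25) / 2
Solving: λ = -1, 4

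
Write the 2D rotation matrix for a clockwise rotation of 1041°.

Rotation matrix formula: [[cos θ, -sin θ], [sin θ, cos θ]]
A clockwise rotation by 1041° is equivalent to a counterclockwise rotation by -1041°.
For θ = -1041°:
cos(-1041°) = 0.7771
sin(-1041°) = 0.6293
Result: [[0.7771, -0.6293], [0.6293, 0.7771]]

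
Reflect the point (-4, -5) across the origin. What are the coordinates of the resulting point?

Reflection across origin: (-4, -5) → (4, 5)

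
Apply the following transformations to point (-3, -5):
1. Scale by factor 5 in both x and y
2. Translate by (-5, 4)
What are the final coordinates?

Step 1: Scale (-3, -5) by 5 → (-15, -25)
Step 2: Translate by (-5, 4) → (-20, -21)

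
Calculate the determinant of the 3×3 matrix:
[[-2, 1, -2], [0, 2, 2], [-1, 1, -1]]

Expansion along first row:
det = -2·det([[2,2],[1,-1]]) - 1·det([[0,2],[-1,-1]]) + -2·det([[0,2],[-1,1]])
    = -2·(2·-1 - 2·1) - 1·(0·-1 - 2·-1) + -2·(0·1 - 2·-1)
    = -2·-4 - 1·2 + -2·2
    = 8 + -2 + -4 = 2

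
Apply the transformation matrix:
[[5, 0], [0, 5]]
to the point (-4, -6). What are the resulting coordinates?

Matrix multiplication:
[[5, 0], [0, 5]] × [-4, -6]ᵀ
= [(5)(-4) + (0)(-6), (0)(-4) + (5)(-6)]ᵀ
= [-20, -30]ᵀ
Result: (-20, -30)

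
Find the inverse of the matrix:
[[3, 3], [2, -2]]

For [[a,b],[c,d]], inverse = (1/det)·[[d,-b],[-c,a]]
det = (3)(-2) - (3)(2) = -6 - 6 = -12
Inverse = (1/-12)·[[-2, -3], [-2, 3]]
= [[1/6, 1/4], [1/6, -1/4]]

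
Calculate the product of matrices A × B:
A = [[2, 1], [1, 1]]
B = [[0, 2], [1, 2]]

Matrix multiplication:
C[0][0] = 2×0 + 1×1 = 1
C[0][1] = 2×2 + 1×2 = 6
C[1][0] = 1×0 + 1×1 = 1
C[1][1] = 1×2 + 1×2 = 4
Result: [[1, 6], [1, 4]]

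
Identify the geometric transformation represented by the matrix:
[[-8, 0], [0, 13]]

This matrix represents: non-uniform scaling by sx = -8, sy = 13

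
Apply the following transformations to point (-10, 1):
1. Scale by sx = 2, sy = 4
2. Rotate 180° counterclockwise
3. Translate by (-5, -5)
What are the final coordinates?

Step 1: Scale → (-20, 4)
Step 2: Rotate 180° → (20, -4)
Step 3: Translate → (15, -9)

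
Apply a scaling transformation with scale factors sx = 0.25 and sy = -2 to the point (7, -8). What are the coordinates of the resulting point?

Scaling matrix:
[[0.25, 0], [0, -2]]
Result: (7 × 0.25, -8 × -2) = (1.75, 16)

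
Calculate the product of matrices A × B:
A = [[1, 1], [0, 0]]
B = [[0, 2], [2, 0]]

Matrix multiplication:
C[0][0] = 1×0 + 1×2 = 2
C[0][1] = 1×2 + 1×0 = 2
C[1][0] = 0×0 + 0×2 = 0
C[1][1] = 0×2 + 0×0 = 0
Result: [[2, 2], [0, 0]]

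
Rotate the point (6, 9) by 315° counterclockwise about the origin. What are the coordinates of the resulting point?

Rotation matrix for 315°: [[cos 315°, -sin 315°], [sin 315°, cos 315°]] ≈ [[0.707107, 0.707107], [-0.707107, 0.707107]]
[[0.707107, 0.707107], [-0.707107, 0.707107]] × [6, 9]ᵀ ≈ [10.6066, 2.1213]ᵀ
Result: (10.6066, 2.1213)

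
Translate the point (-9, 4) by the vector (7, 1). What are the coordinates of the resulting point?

Translation by (7, 1) (homogeneous matrix [[1, 0, 7], [0, 1, 1], [0, 0, 1]]):
x' = -9 + 7 = -2
y' = 4 + 1 = 5
Result: (-2, 5)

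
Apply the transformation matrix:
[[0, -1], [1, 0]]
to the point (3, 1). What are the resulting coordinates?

Matrix multiplication:
[[0, -1], [1, 0]] × [3, 1]ᵀ
= [(0)(3) + (-1)(1), (1)(3) + (0)(1)]ᵀ
= [-1, 3]ᵀ
Result: (-1, 3)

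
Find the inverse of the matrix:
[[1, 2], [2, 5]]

For [[a,b],[c,d]], inverse = (1/det)·[[d,-b],[-c,a]]
det = (1)(5) - (2)(2) = 5 - 4 = 1
Inverse = [[5, -2], [-2, 1]]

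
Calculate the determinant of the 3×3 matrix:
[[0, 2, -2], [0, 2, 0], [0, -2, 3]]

Expansion along first row:
det = 0·det([[2,0],[-2,3]]) - 2·det([[0,0],[0,3]]) + -2·det([[0,2],[0,-2]])
    = 0·(2·3 - 0·-2) - 2·(0·3 - 0·0) + -2·(0·-2 - 2·0)
    = 0·6 - 2·0 + -2·0
    = 0 + 0 + 0 = 0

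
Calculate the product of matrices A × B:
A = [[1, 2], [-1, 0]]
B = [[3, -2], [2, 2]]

Matrix multiplication:
C[0][0] = 1×3 + 2×2 = 7
C[0][1] = 1×-2 + 2×2 = 2
C[1][0] = -1×3 + 0×2 = -3
C[1][1] = -1×-2 + 0×2 = 2
Result: [[7, 2], [-3, 2]]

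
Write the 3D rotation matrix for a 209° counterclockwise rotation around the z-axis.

Rotation matrix for counterclockwise 209° around z-axis:
cos(209°) = -0.8746, sin(209°) = -0.4848
Result: [[-0.8746, 0.4848, 0], [-0.4848, -0.8746, 0], [0, 0, 1]]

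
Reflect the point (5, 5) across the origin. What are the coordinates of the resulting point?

Reflection across origin: (5, 5) → (-5, -5)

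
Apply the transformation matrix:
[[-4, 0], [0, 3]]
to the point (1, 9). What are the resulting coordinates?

Matrix multiplication:
[[-4, 0], [0, 3]] × [1, 9]ᵀ
= [(-4)(1) + (0)(9), (0)(1) + (3)(9)]ᵀ
= [-4, 27]ᵀ
Result: (-4, 27)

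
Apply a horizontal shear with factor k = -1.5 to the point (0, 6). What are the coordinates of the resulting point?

Shear matrix for horizontal shear with factor k = -1.5:
[[1, -1.50], [0, 1]]
Result: (0, 6) → (-9, 6)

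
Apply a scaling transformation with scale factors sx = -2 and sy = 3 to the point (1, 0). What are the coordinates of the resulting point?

Scaling matrix:
[[-2, 0], [0, 3]]
Result: (1 × -2, 0 × 3) = (-2, 0)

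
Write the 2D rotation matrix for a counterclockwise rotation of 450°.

Rotation matrix formula: [[cos θ, -sin θ], [sin θ, cos θ]]
For θ = 450°:
cos(450°) = 0
sin(450°) = 1
Result: [[0, -1], [1, 0]]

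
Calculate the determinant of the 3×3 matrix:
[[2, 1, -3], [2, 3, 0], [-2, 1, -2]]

Expansion along first row:
det = 2·det([[3,0],[1,-2]]) - 1·det([[2,0],[-2,-2]]) + -3·det([[2,3],[-2,1]])
    = 2·(3·-2 - 0·1) - 1·(2·-2 - 0·-2) + -3·(2·1 - 3·-2)
    = 2·-6 - 1·-4 + -3·8
    = -12 + 4 + -24 = -32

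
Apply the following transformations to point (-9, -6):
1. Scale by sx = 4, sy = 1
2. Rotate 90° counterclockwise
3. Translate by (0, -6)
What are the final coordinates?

Step 1: Scale → (-36, -6)
Step 2: Rotate 90° → (6, -36)
Step 3: Translate → (6, -42)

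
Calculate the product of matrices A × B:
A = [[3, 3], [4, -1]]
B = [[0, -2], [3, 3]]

Matrix multiplication:
C[0][0] = 3×0 + 3×3 = 9
C[0][1] = 3×-2 + 3×3 = 3
C[1][0] = 4×0 + -1×3 = -3
C[1][1] = 4×-2 + -1×3 = -11
Result: [[9, 3], [-3, -11]]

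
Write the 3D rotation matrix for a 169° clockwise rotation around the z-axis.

Rotation matrix for clockwise 169° around z-axis:
A clockwise rotation by 169° is a counterclockwise rotation by -169°.
cos(-169°) = -0.9816, sin(-169°) = -0.1908
Result: [[-0.9816, 0.1908, 0], [-0.1908, -0.9816, 0], [0, 0, 1]]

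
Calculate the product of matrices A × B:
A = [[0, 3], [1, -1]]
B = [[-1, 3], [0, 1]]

Matrix multiplication:
C[0][0] = 0×-1 + 3×0 = 0
C[0][1] = 0×3 + 3×1 = 3
C[1][0] = 1×-1 + -1×0 = -1
C[1][1] = 1×3 + -1×1 = 2
Result: [[0, 3], [-1, 2]]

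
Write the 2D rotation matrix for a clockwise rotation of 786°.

Rotation matrix formula: [[cos θ, -sin θ], [sin θ, cos θ]]
A clockwise rotation by 786° is equivalent to a counterclockwise rotation by -786°.
For θ = -786°:
cos(-786°) = 0.4067
sin(-786°) = -0.9135
Result: [[0.4067, 0.9135], [-0.9135, 0.4067]]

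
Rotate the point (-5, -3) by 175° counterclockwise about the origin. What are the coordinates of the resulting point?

Rotation matrix for 175°: [[cos 175°, -sin 175°], [sin 175°, cos 175°]] ≈ [[-0.996195, -0.087156], [0.087156, -0.996195]]
[[-0.996195, -0.087156], [0.087156, -0.996195]] × [-5, -3]ᵀ ≈ [5.2424, 2.5528]ᵀ
Result: (5.2424, 2.5528)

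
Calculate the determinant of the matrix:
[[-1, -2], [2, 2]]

For a 2×2 matrix [[a, b], [c, d]], det = ad - bc
det = (-1)(2) - (-2)(2) = -2 - -4 = 2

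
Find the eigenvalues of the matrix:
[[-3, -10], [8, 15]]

Characteristic equation: det(A - λI) = 0
λ² - (trace)λ + (det) = 0
trace = -3 + 15 = 12, det = (-3)(15) - (-10)(8) = 35
λ² - (12)λ + (35) = 0
λ = (12 ± √((12)² - 4·(35))) / 2 = (12 ± √4) / 2
Solving: λ = 5, 7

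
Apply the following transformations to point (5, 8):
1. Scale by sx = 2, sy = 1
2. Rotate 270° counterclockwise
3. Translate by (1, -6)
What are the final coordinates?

Step 1: Scale → (10, 8)
Step 2: Rotate 270° → (8, -10)
Step 3: Translate → (9, -16)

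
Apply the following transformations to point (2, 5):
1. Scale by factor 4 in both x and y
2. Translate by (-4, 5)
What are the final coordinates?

Step 1: Scale (2, 5) by 4 → (8, 20)
Step 2: Translate by (-4, 5) → (4, 25)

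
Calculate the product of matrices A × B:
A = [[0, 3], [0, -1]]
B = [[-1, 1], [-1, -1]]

Matrix multiplication:
C[0][0] = 0×-1 + 3×-1 = -3
C[0][1] = 0×1 + 3×-1 = -3
C[1][0] = 0×-1 + -1×-1 = 1
C[1][1] = 0×1 + -1×-1 = 1
Result: [[-3, -3], [1, 1]]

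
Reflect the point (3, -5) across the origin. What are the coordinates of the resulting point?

Reflection across origin: (3, -5) → (-3, 5)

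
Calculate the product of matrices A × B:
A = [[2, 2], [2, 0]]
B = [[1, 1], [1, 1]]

Matrix multiplication:
C[0][0] = 2×1 + 2×1 = 4
C[0][1] = 2×1 + 2×1 = 4
C[1][0] = 2×1 + 0×1 = 2
C[1][1] = 2×1 + 0×1 = 2
Result: [[4, 4], [2, 2]]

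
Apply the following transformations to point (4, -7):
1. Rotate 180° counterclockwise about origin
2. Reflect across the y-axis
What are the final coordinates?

Step 1: Rotate 180° → (-4, 7)
Step 2: Reflect across y-axis → (4, 7)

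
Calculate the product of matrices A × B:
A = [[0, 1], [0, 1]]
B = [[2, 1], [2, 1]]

Matrix multiplication:
C[0][0] = 0×2 + 1×2 = 2
C[0][1] = 0×1 + 1×1 = 1
C[1][0] = 0×2 + 1×2 = 2
C[1][1] = 0×1 + 1×1 = 1
Result: [[2, 1], [2, 1]]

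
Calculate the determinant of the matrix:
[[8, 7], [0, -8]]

For a 2×2 matrix [[a, b], [c, d]], det = ad - bc
det = (8)(-8) - (7)(0) = -64 - 0 = -64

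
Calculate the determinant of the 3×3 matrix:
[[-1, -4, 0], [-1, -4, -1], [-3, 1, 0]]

Expansion along first row:
det = -1·det([[-4,-1],[1,0]]) - -4·det([[-1,-1],[-3,0]]) + 0·det([[-1,-4],[-3,1]])
    = -1·(-4·0 - -1·1) - -4·(-1·0 - -1·-3) + 0·(-1·1 - -4·-3)
    = -1·1 - -4·-3 + 0·-13
    = -1 + -12 + 0 = -13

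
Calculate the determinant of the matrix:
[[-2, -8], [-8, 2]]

For a 2×2 matrix [[a, b], [c, d]], det = ad - bc
det = (-2)(2) - (-8)(-8) = -4 - 64 = -68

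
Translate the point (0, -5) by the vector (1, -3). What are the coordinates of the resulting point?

Translation by (1, -3) (homogeneous matrix [[1, 0, 1], [0, 1, -3], [0, 0, 1]]):
x' = 0 + 1 = 1
y' = -5 + -3 = -8
Result: (1, -8)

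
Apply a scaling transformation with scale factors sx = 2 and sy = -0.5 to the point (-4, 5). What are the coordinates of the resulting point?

Scaling matrix:
[[2, 0], [0, -0.50]]
Result: (-4 × 2, 5 × -0.5) = (-8, -2.5)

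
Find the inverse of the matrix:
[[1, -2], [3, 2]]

For [[a,b],[c,d]], inverse = (1/det)·[[d,-b],[-c,a]]
det = (1)(2) - (-2)(3) = 2 - -6 = 8
Inverse = (1/8)·[[2, 2], [-3, 1]]
= [[1/4, 1/4], [-3/8, 1/8]]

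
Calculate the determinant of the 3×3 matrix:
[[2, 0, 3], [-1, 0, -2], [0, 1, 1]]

Expansion along first row:
det = 2·det([[0,-2],[1,1]]) - 0·det([[-1,-2],[0,1]]) + 3·det([[-1,0],[0,1]])
    = 2·(0·1 - -2·1) - 0·(-1·1 - -2·0) + 3·(-1·1 - 0·0)
    = 2·2 - 0·-1 + 3·-1
    = 4 + 0 + -3 = 1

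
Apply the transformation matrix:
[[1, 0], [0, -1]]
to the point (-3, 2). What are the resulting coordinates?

Matrix multiplication:
[[1, 0], [0, -1]] × [-3, 2]ᵀ
= [(1)(-3) + (0)(2), (0)(-3) + (-1)(2)]ᵀ
= [-3, -2]ᵀ
Result: (-3, -2)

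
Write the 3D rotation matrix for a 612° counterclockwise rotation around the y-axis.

Rotation matrix for counterclockwise 612° around y-axis:
cos(612°) = -0.3090, sin(612°) = -0.9511
Result: [[-0.3090, 0, -0.9511], [0, 1, 0], [0.9511, 0, -0.3090]]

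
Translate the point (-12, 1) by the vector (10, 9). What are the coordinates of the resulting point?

Translation by (10, 9) (homogeneous matrix [[1, 0, 10], [0, 1, 9], [0, 0, 1]]):
x' = -12 + 10 = -2
y' = 1 + 9 = 10
Result: (-2, 10)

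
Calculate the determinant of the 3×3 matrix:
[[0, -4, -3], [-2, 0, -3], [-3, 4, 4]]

Expansion along first row:
det = 0·det([[0,-3],[4,4]]) - -4·det([[-2,-3],[-3,4]]) + -3·det([[-2,0],[-3,4]])
    = 0·(0·4 - -3·4) - -4·(-2·4 - -3·-3) + -3·(-2·4 - 0·-3)
    = 0·12 - -4·-17 + -3·-8
    = 0 + -68 + 24 = -44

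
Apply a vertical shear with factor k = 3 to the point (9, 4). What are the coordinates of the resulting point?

Shear matrix for vertical shear with factor k = 3:
[[1, 0], [3, 1]]
Result: (9, 4) → (9, 31)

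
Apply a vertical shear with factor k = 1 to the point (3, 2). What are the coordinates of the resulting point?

Shear matrix for vertical shear with factor k = 1:
[[1, 0], [1, 1]]
Result: (3, 2) → (3, 5)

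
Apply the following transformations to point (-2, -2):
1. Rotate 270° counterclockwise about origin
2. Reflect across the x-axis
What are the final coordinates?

Step 1: Rotate 270° → (-2, 2)
Step 2: Reflect across x-axis → (-2, -2)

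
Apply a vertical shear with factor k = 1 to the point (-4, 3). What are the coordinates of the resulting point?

Shear matrix for vertical shear with factor k = 1:
[[1, 0], [1, 1]]
Result: (-4, 3) → (-4, -1)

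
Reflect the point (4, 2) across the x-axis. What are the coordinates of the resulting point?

Reflection across x-axis: (4, 2) → (4, -2)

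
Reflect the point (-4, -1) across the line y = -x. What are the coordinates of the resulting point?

Reflection across line y = -x: (-4, -1) → (1, 4)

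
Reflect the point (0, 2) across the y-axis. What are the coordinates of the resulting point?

Reflection across y-axis: (0, 2) → (0, 2)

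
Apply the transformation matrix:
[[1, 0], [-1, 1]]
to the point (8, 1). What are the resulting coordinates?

Matrix multiplication:
[[1, 0], [-1, 1]] × [8, 1]ᵀ
= [(1)(8) + (0)(1), (-1)(8) + (1)(1)]ᵀ
= [8, -7]ᵀ
Result: (8, -7)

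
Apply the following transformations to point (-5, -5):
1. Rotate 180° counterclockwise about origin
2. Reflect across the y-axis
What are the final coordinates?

Step 1: Rotate 180° → (5, 5)
Step 2: Reflect across y-axis → (-5, 5)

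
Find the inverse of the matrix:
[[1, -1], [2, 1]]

For [[a,b],[c,d]], inverse = (1/det)·[[d,-b],[-c,a]]
det = (1)(1) - (-1)(2) = 1 - -2 = 3
Inverse = (1/3)·[[1, 1], [-2, 1]]
= [[1/3, 1/3], [-2/3, 1/3]]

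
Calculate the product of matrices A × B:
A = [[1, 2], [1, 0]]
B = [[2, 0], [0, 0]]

Matrix multiplication:
C[0][0] = 1×2 + 2×0 = 2
C[0][1] = 1×0 + 2×0 = 0
C[1][0] = 1×2 + 0×0 = 2
C[1][1] = 1×0 + 0×0 = 0
Result: [[2, 0], [2, 0]]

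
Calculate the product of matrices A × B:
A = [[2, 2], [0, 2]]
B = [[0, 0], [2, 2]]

Matrix multiplication:
C[0][0] = 2×0 + 2×2 = 4
C[0][1] = 2×0 + 2×2 = 4
C[1][0] = 0×0 + 2×2 = 4
C[1][1] = 0×0 + 2×2 = 4
Result: [[4, 4], [4, 4]]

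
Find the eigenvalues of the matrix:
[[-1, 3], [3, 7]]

Characteristic equation: det(A - λI) = 0
λ² - (trace)λ + (det) = 0
trace = -1 + 7 = 6, det = (-1)(7) - (3)(3) = -16
λ² - (6)λ + (-16) = 0
λ = (6 ± √((6)² - 4·(-16))) / 2 = (6 ± √100) / 2
Solving: λ = -2, 8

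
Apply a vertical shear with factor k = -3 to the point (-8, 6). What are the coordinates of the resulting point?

Shear matrix for vertical shear with factor k = -3:
[[1, 0], [-3, 1]]
Result: (-8, 6) → (-8, 30)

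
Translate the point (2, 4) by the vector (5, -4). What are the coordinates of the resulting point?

Translation by (5, -4) (homogeneous matrix [[1, 0, 5], [0, 1, -4], [0, 0, 1]]):
x' = 2 + 5 = 7
y' = 4 + -4 = 0
Result: (7, 0)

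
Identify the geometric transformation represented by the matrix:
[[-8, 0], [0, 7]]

This matrix represents: non-uniform scaling by sx = -8, sy = 7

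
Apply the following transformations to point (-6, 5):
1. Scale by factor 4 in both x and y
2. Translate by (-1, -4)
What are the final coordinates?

Step 1: Scale (-6, 5) by 4 → (-24, 20)
Step 2: Translate by (-1, -4) → (-25, 16)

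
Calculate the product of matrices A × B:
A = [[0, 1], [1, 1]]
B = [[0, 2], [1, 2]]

Matrix multiplication:
C[0][0] = 0×0 + 1×1 = 1
C[0][1] = 0×2 + 1×2 = 2
C[1][0] = 1×0 + 1×1 = 1
C[1][1] = 1×2 + 1×2 = 4
Result: [[1, 2], [1, 4]]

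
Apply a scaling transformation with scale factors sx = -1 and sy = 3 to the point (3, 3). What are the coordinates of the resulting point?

Scaling matrix:
[[-1, 0], [0, 3]]
Result: (3 × -1, 3 × 3) = (-3, 9)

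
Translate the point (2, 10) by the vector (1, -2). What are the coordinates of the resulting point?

Translation by (1, -2) (homogeneous matrix [[1, 0, 1], [0, 1, -2], [0, 0, 1]]):
x' = 2 + 1 = 3
y' = 10 + -2 = 8
Result: (3, 8)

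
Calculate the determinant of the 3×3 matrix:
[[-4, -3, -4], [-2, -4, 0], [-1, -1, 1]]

Expansion along first row:
det = -4·det([[-4,0],[-1,1]]) - -3·det([[-2,0],[-1,1]]) + -4·det([[-2,-4],[-1,-1]])
    = -4·(-4·1 - 0·-1) - -3·(-2·1 - 0·-1) + -4·(-2·-1 - -4·-1)
    = -4·-4 - -3·-2 + -4·-2
    = 16 + -6 + 8 = 18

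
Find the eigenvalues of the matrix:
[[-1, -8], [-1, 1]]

Characteristic equation: det(A - λI) = 0
λ² - (trace)λ + (det) = 0
trace = -1 + 1 = 0, det = (-1)(1) - (-8)(-1) = -9
λ² - (0)λ + (-9) = 0
λ = (0 ± √((0)² - 4·(-9))) / 2 = (0 ± √36) / 2
Solving: λ = -3, 3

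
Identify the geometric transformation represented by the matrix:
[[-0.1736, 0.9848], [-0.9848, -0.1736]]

This matrix represents: rotation by 260° counterclockwise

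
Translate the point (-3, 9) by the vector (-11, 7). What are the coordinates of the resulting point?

Translation by (-11, 7) (homogeneous matrix [[1, 0, -11], [0, 1, 7], [0, 0, 1]]):
x' = -3 + -11 = -14
y' = 9 + 7 = 16
Result: (-14, 16)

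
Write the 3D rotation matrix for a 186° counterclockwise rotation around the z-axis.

Rotation matrix for counterclockwise 186° around z-axis:
cos(186°) = -0.9945, sin(186°) = -0.1045
Result: [[-0.9945, 0.1045, 0], [-0.1045, -0.9945, 0], [0, 0, 1]]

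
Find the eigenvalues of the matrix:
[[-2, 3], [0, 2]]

Characteristic equation: det(A - λI) = 0
λ² - (trace)λ + (det) = 0
trace = -2 + 2 = 0, det = (-2)(2) - (3)(0) = -4
λ² - (0)λ + (-4) = 0
λ = (0 ± √((0)² - 4·(-4))) / 2 = (0 ± √16) / 2
Solving: λ = -2, 2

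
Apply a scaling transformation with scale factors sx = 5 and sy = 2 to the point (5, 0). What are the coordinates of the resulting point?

Scaling matrix:
[[5, 0], [0, 2]]
Result: (5 × 5, 0 × 2) = (25, 0)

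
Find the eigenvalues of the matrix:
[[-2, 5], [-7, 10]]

Characteristic equation: det(A - λI) = 0
λ² - (trace)λ + (det) = 0
trace = -2 + 10 = 8, det = (-2)(10) - (5)(-7) = 15
λ² - (8)λ + (15) = 0
λ = (8 ± √((8)² - 4·(15))) / 2 = (8 ± √4) / 2
Solving: λ = 3, 5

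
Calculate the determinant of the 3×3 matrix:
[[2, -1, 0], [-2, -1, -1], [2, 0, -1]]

Expansion along first row:
det = 2·det([[-1,-1],[0,-1]]) - -1·det([[-2,-1],[2,-1]]) + 0·det([[-2,-1],[2,0]])
    = 2·(-1·-1 - -1·0) - -1·(-2·-1 - -1·2) + 0·(-2·0 - -1·2)
    = 2·1 - -1·4 + 0·2
    = 2 + 4 + 0 = 6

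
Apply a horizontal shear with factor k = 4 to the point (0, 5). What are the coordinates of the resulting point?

Shear matrix for horizontal shear with factor k = 4:
[[1, 4], [0, 1]]
Result: (0, 5) → (20, 5)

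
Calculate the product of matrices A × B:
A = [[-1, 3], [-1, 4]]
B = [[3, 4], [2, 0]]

Matrix multiplication:
C[0][0] = -1×3 + 3×2 = 3
C[0][1] = -1×4 + 3×0 = -4
C[1][0] = -1×3 + 4×2 = 5
C[1][1] = -1×4 + 4×0 = -4
Result: [[3, -4], [5, -4]]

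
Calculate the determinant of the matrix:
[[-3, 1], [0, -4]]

For a 2×2 matrix [[a, b], [c, d]], det = ad - bc
det = (-3)(-4) - (1)(0) = 12 - 0 = 12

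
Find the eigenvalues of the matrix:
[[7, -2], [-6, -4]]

Characteristic equation: det(A - λI) = 0
λ² - (trace)λ + (det) = 0
trace = 7 + -4 = 3, det = (7)(-4) - (-2)(-6) = -40
λ² - (3)λ + (-40) = 0
λ = (3 ± √((3)² - 4·(-40))) / 2 = (3 ± √169) / 2
Solving: λ = -5, 8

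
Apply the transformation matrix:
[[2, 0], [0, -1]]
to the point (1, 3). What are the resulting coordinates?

Matrix multiplication:
[[2, 0], [0, -1]] × [1, 3]ᵀ
= [(2)(1) + (0)(3), (0)(1) + (-1)(3)]ᵀ
= [2, -3]ᵀ
Result: (2, -3)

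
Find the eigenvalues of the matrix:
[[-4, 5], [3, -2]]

Characteristic equation: det(A - λI) = 0
λ² - (trace)λ + (det) = 0
trace = -4 + -2 = -6, det = (-4)(-2) - (5)(3) = -7
λ² - (-6)λ + (-7) = 0
λ = (-6 ± √((-6)² - 4·(-7))) / 2 = (-6 ± √64) / 2
Solving: λ = -7, 1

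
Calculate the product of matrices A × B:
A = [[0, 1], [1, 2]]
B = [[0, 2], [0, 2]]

Matrix multiplication:
C[0][0] = 0×0 + 1×0 = 0
C[0][1] = 0×2 + 1×2 = 2
C[1][0] = 1×0 + 2×0 = 0
C[1][1] = 1×2 + 2×2 = 6
Result: [[0, 2], [0, 6]]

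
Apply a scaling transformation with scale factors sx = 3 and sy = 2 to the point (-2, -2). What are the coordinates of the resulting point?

Scaling matrix:
[[3, 0], [0, 2]]
Result: (-2 × 3, -2 × 2) = (-6, -4)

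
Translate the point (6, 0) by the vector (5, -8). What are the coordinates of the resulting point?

Translation by (5, -8) (homogeneous matrix [[1, 0, 5], [0, 1, -8], [0, 0, 1]]):
x' = 6 + 5 = 11
y' = 0 + -8 = -8
Result: (11, -8)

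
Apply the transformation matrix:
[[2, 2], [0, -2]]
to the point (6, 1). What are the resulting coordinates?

Matrix multiplication:
[[2, 2], [0, -2]] × [6, 1]ᵀ
= [(2)(6) + (2)(1), (0)(6) + (-2)(1)]ᵀ
= [14, -2]ᵀ
Result: (14, -2)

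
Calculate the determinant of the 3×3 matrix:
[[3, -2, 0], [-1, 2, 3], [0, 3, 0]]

Expansion along first row:
det = 3·det([[2,3],[3,0]]) - -2·det([[-1,3],[0,0]]) + 0·det([[-1,2],[0,3]])
    = 3·(2·0 - 3·3) - -2·(-1·0 - 3·0) + 0·(-1·3 - 2·0)
    = 3·-9 - -2·0 + 0·-3
    = -27 + 0 + 0 = -27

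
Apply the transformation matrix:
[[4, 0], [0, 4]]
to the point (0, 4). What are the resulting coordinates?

Matrix multiplication:
[[4, 0], [0, 4]] × [0, 4]ᵀ
= [(4)(0) + (0)(4), (0)(0) + (4)(4)]ᵀ
= [0, 16]ᵀ
Result: (0, 16)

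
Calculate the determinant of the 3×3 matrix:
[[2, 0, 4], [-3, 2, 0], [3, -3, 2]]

Expansion along first row:
det = 2·det([[2,0],[-3,2]]) - 0·det([[-3,0],[3,2]]) + 4·det([[-3,2],[3,-3]])
    = 2·(2·2 - 0·-3) - 0·(-3·2 - 0·3) + 4·(-3·-3 - 2·3)
    = 2·4 - 0·-6 + 4·3
    = 8 + 0 + 12 = 20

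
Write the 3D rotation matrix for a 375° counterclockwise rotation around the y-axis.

Rotation matrix for counterclockwise 375° around y-axis:
cos(375°) = 0.9659, sin(375°) = 0.2588
Result: [[0.9659, 0, 0.2588], [0, 1, 0], [-0.2588, 0, 0.9659]]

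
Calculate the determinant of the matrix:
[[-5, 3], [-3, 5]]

For a 2×2 matrix [[a, b], [c, d]], det = ad - bc
det = (-5)(5) - (3)(-3) = -25 - -9 = -16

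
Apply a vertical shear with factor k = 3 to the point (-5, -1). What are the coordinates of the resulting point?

Shear matrix for vertical shear with factor k = 3:
[[1, 0], [3, 1]]
Result: (-5, -1) → (-5, -16)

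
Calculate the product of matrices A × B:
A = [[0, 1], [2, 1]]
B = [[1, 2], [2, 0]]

Matrix multiplication:
C[0][0] = 0×1 + 1×2 = 2
C[0][1] = 0×2 + 1×0 = 0
C[1][0] = 2×1 + 1×2 = 4
C[1][1] = 2×2 + 1×0 = 4
Result: [[2, 0], [4, 4]]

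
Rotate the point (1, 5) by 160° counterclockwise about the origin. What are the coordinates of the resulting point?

Rotation matrix for 160°: [[cos 160°, -sin 160°], [sin 160°, cos 160°]] ≈ [[-0.939693, -0.342020], [0.342020, -0.939693]]
[[-0.939693, -0.342020], [0.342020, -0.939693]] × [1, 5]ᵀ ≈ [-2.6498, -4.3564]ᵀ
Result: (-2.6498, -4.3564)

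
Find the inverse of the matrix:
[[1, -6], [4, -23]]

For [[a,b],[c,d]], inverse = (1/det)·[[d,-b],[-c,a]]
det = (1)(-23) - (-6)(4) = -23 - -24 = 1
Inverse = [[-23, 6], [-4, 1]]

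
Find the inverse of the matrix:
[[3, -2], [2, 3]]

For [[a,b],[c,d]], inverse = (1/det)·[[d,-b],[-c,a]]
det = (3)(3) - (-2)(2) = 9 - -4 = 13
Inverse = (1/13)·[[3, 2], [-2, 3]]
= [[3/13, 2/13], [-2/13, 3/13]]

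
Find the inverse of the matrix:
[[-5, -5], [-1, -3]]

For [[a,b],[c,d]], inverse = (1/det)·[[d,-b],[-c,a]]
det = (-5)(-3) - (-5)(-1) = 15 - 5 = 10
Inverse = (1/10)·[[-3, 5], [1, -5]]
= [[-3/10, 1/2], [1/10, -1/2]]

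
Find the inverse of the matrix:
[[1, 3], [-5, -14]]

For [[a,b],[c,d]], inverse = (1/det)·[[d,-b],[-c,a]]
det = (1)(-14) - (3)(-5) = -14 - -15 = 1
Inverse = [[-14, -3], [5, 1]]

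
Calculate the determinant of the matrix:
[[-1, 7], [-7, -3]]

For a 2×2 matrix [[a, b], [c, d]], det = ad - bc
det = (-1)(-3) - (7)(-7) = 3 - -49 = 52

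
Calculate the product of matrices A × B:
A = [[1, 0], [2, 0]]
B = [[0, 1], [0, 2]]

Matrix multiplication:
C[0][0] = 1×0 + 0×0 = 0
C[0][1] = 1×1 + 0×2 = 1
C[1][0] = 2×0 + 0×0 = 0
C[1][1] = 2×1 + 0×2 = 2
Result: [[0, 1], [0, 2]]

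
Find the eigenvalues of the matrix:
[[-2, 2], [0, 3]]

Characteristic equation: det(A - λI) = 0
λ² - (trace)λ + (det) = 0
trace = -2 + 3 = 1, det = (-2)(3) - (2)(0) = -6
λ² - (1)λ + (-6) = 0
λ = (1 ± √((1)² - 4·(-6))) / 2 = (1 ± √25) / 2
Solving: λ = -2, 3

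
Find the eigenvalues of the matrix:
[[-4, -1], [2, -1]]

Characteristic equation: det(A - λI) = 0
λ² - (trace)λ + (det) = 0
trace = -4 + -1 = -5, det = (-4)(-1) - (-1)(2) = 6
λ² - (-5)λ + (6) = 0
λ = (-5 ± √((-5)² - 4·(6))) / 2 = (-5 ± √1) / 2
Solving: λ = -3, -2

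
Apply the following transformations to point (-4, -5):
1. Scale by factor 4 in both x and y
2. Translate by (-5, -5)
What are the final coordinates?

Step 1: Scale (-4, -5) by 4 → (-16, -20)
Step 2: Translate by (-5, -5) → (-21, -25)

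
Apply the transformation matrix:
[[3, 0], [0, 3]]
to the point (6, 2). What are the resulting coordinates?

Matrix multiplication:
[[3, 0], [0, 3]] × [6, 2]ᵀ
= [(3)(6) + (0)(2), (0)(6) + (3)(2)]ᵀ
= [18, 6]ᵀ
Result: (18, 6)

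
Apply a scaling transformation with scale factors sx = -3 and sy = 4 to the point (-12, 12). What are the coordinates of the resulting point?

Scaling matrix:
[[-3, 0], [0, 4]]
Result: (-12 × -3, 12 × 4) = (36, 48)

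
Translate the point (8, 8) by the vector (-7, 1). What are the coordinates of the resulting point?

Translation by (-7, 1) (homogeneous matrix [[1, 0, -7], [0, 1, 1], [0, 0, 1]]):
x' = 8 + -7 = 1
y' = 8 + 1 = 9
Result: (1, 9)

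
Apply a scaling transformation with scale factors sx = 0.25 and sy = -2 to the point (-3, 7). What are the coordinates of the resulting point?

Scaling matrix:
[[0.25, 0], [0, -2]]
Result: (-3 × 0.25, 7 × -2) = (-0.75, -14)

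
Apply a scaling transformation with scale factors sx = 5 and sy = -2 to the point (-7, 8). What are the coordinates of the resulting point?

Scaling matrix:
[[5, 0], [0, -2]]
Result: (-7 × 5, 8 × -2) = (-35, -16)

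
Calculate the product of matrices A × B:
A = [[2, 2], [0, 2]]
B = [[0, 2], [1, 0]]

Matrix multiplication:
C[0][0] = 2×0 + 2×1 = 2
C[0][1] = 2×2 + 2×0 = 4
C[1][0] = 0×0 + 2×1 = 2
C[1][1] = 0×2 + 2×0 = 0
Result: [[2, 4], [2, 0]]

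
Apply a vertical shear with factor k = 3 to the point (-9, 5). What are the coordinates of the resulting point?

Shear matrix for vertical shear with factor k = 3:
[[1, 0], [3, 1]]
Result: (-9, 5) → (-9, -22)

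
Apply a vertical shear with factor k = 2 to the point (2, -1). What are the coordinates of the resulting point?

Shear matrix for vertical shear with factor k = 2:
[[1, 0], [2, 1]]
Result: (2, -1) → (2, 3)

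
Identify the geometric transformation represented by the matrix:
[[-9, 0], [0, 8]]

This matrix represents: non-uniform scaling by sx = -9, sy = 8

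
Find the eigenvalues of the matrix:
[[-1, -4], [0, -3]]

Characteristic equation: det(A - λI) = 0
λ² - (trace)λ + (det) = 0
trace = -1 + -3 = -4, det = (-1)(-3) - (-4)(0) = 3
λ² - (-4)λ + (3) = 0
λ = (-4 ± √((-4)² - 4·(3))) / 2 = (-4 ± √4) / 2
Solving: λ = -3, -1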